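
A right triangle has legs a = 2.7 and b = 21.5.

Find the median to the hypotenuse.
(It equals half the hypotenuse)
Hypotenuse c = √(a² + b²) = √(7.29 + 462.25) = √469.54 ≈ 21.6689
Median to hypotenuse = c/2 ≈ 21.6689/2 ≈ 10.8344

Median = 10.83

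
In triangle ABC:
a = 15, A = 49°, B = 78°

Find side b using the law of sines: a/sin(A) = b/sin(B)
a/sin(A) = b/sin(B)  ⇒  b = a·sin(B)/sin(A) = 15·sin(78°)/sin(49°)
sin(78°) ≈ 0.978148, sin(49°) ≈ 0.75471
b ≈ 15·0.978148/0.75471 ≈ 14.6722/0.75471 ≈ 19.4409

b = 19.44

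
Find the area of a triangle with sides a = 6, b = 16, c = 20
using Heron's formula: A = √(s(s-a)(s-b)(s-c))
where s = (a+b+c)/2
s = (6 + 16 + 20)/2 = 42/2 = 21
s − a = 15, s − b = 5, s − c = 1
s(s−a)(s−b)(s−c) = 21·15·5·1 = 1575
Area = √1575 ≈ 39.6863

s = 21.0, Area = 39.69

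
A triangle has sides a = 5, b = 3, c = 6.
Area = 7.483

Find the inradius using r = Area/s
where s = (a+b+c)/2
s = (5 + 3 + 6)/2 = 14/2 = 7
r = Area/s = 7.483/7 ≈ 1.069

r = 1.069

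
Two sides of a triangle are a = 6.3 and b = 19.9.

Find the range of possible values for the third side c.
Triangle inequality: |a − b| < c < a + b
|a − b| = |6.3 − 19.9| = 13.6
a + b = 6.3 + 19.9 = 26.2

13.6 < c < 26.2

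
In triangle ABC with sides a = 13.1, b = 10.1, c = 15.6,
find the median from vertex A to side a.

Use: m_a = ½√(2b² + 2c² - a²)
m_a = ½√(2·10.1² + 2·15.6² − 13.1²) = ½√(2·102.01 + 2·243.36 − 171.61) = ½√(204.02 + 486.72 − 171.61) = ½√519.13
√519.13 ≈ 22.7844, so m_a ≈ 11.3922

m_a = 11.39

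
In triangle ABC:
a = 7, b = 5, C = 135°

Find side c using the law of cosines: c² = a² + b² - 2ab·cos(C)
c² = 7² + 5² − 2·7·5·cos(135°)
cos(135°) ≈ -0.707107
c² ≈ 49 + 25 − 70·(-0.707107) ≈ 74 + 49.4975 ≈ 123.497
c ≈ √123.497 ≈ 11.1129

c = 11.11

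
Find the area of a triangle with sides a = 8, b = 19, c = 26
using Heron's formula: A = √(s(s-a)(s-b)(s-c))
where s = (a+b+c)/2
s = (8 + 19 + 26)/2 = 53/2 = 26.5
s − a = 18.5, s − b = 7.5, s − c = 0.5
s(s−a)(s−b)(s−c) = 26.5·18.5·7.5·0.5 = 1838.4375
Area = √1838.4375 ≈ 42.877

s = 26.5, Area = 42.88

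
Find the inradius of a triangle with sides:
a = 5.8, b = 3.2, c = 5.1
r = Area/s where s is the semi-perimeter.
s = (5.8 + 3.2 + 5.1)/2 = 14.1/2 = 7.05
Area = √(s(s−a)(s−b)(s−c)) = √(7.05·1.25·3.85·1.95) ≈ √66.1598 ≈ 8.13387
r ≈ 8.13387/7.05 ≈ 1.15374

r = 1.154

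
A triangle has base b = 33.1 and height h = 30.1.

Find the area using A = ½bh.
A = ½·b·h = ½·33.1·30.1 = ½·996.31 = 498.155

Area = 498.155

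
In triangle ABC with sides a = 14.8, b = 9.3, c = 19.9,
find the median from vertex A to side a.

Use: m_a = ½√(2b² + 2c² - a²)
m_a = ½√(2·9.3² + 2·19.9² − 14.8²) = ½√(2·86.49 + 2·396.01 − 219.04) = ½√(172.98 + 792.02 − 219.04) = ½√745.96
√745.96 ≈ 27.3123, so m_a ≈ 13.6561

m_a = 13.66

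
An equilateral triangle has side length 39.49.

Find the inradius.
r = Area/s with s the semi-perimeter.
Area = (√3/4)·39.49² = (√3/4)·1559.4601 ≈ 0.433013·1559.4601 ≈ 675.266
s = 3·39.49/2 = 59.235
r ≈ 675.266/59.235 ≈ 11.3998
(Equivalently r = side/(2√3) = 39.49/3.4641 ≈ 11.3998.)

r = 11.4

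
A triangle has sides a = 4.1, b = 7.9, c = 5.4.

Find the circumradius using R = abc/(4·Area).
First find the area with Heron's formula.
s = (4.1 + 7.9 + 5.4)/2 = 8.7
Area = √(s(s−a)(s−b)(s−c)) = √(8.7·4.6·0.8·3.3) ≈ √105.653 ≈ 10.2788
abc = 4.1·7.9·5.4 = 174.906
R = abc/(4·Area) ≈ 174.906/(4·10.2788) = 174.906/41.115 ≈ 4.25407

R = 4.254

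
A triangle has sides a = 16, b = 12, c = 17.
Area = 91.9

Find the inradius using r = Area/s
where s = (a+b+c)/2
s = (16 + 12 + 17)/2 = 45/2 = 22.5
r = Area/s = 91.9/22.5 ≈ 4.08444

r = 4.084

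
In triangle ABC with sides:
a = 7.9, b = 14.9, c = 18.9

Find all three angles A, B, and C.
Law of cosines for each angle (a² = 62.41, b² = 222.01, c² = 357.21):
cos(A) = (b² + c² − a²)/(2bc) = (222.01 + 357.21 − 62.41)/(2·14.9·18.9) = 516.81/563.22 ≈ 0.917599  ⇒  A ≈ 23.4225°
cos(B) = (a² + c² − b²)/(2ac) = (62.41 + 357.21 − 222.01)/(2·7.9·18.9) = 197.61/298.62 ≈ 0.661744  ⇒  B ≈ 48.567°
cos(C) = (a² + b² − c²)/(2ab) = (62.41 + 222.01 − 357.21)/(2·7.9·14.9) = -72.79/235.42 ≈ -0.309192  ⇒  C ≈ 108.011°
Check: A + B + C ≈ 180°

A = 23.42°, B = 48.57°, C = 108°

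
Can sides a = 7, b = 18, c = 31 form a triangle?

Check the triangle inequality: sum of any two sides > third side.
a + b vs c: 7 + 18 = 25 ≤ 31  ✗
a + c vs b: 7 + 31 = 38 > 18  ✓
b + c vs a: 18 + 31 = 49 > 7  ✓

No: 7 + 18 = 25 is not > 31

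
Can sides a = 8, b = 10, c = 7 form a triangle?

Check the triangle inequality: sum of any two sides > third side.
a + b vs c: 8 + 10 = 18 > 7  ✓
a + c vs b: 8 + 7 = 15 > 10  ✓
b + c vs a: 10 + 7 = 17 > 8  ✓

Yes, triangle inequality satisfied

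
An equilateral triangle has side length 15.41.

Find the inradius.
r = Area/s with s the semi-perimeter.
Area = (√3/4)·15.41² = (√3/4)·237.4681 ≈ 0.433013·237.4681 ≈ 102.827
s = 3·15.41/2 = 23.115
r ≈ 102.827/23.115 ≈ 4.44848
(Equivalently r = side/(2√3) = 15.41/3.4641 ≈ 4.44848.)

r = 4.448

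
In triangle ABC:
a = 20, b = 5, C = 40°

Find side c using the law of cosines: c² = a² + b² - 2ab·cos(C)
c² = 20² + 5² − 2·20·5·cos(40°)
cos(40°) ≈ 0.766044
c² ≈ 400 + 25 − 200·(0.766044) ≈ 425 − 153.209 ≈ 271.791
c ≈ √271.791 ≈ 16.4861

c = 16.49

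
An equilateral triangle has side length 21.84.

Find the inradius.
r = Area/s with s the semi-perimeter.
Area = (√3/4)·21.84² = (√3/4)·476.9856 ≈ 0.433013·476.9856 ≈ 206.541
s = 3·21.84/2 = 32.76
r ≈ 206.541/32.76 ≈ 6.30466
(Equivalently r = side/(2√3) = 21.84/3.4641 ≈ 6.30466.)

r = 6.305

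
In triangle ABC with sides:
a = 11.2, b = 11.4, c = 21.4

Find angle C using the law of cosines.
c² = a² + b² − 2ab·cos(C)  ⇒  cos(C) = (a² + b² − c²)/(2ab)
cos(C) = (11.2² + 11.4² − 21.4²)/(2·11.2·11.4) = (125.44 + 129.96 − 457.96)/255.36 = -202.56/255.36 ≈ -0.793233
C = arccos(-0.793233) ≈ 142.489°

C = 142.5°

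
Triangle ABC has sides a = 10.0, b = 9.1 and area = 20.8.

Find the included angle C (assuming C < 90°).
Area = ½·a·b·sin(C)  ⇒  sin(C) = 2·Area/(a·b) = 2·20.8/(10.0·9.1) = 41.6/91 ≈ 0.457143
C = arcsin(0.457143) ≈ 27.2029° (taking the acute solution since C < 90°)

C = 27.2°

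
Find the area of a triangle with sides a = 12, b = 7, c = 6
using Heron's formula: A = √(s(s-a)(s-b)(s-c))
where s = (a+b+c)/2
s = (12 + 7 + 6)/2 = 25/2 = 12.5
s − a = 0.5, s − b = 5.5, s − c = 6.5
s(s−a)(s−b)(s−c) = 12.5·0.5·5.5·6.5 = 223.4375
Area = √223.4375 ≈ 14.9478

s = 12.5, Area = 14.95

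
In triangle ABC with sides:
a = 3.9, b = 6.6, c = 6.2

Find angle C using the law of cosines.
c² = a² + b² − 2ab·cos(C)  ⇒  cos(C) = (a² + b² − c²)/(2ab)
cos(C) = (3.9² + 6.6² − 6.2²)/(2·3.9·6.6) = (15.21 + 43.56 − 38.44)/51.48 = 20.33/51.48 ≈ 0.394911
C = arccos(0.394911) ≈ 66.7396°

C = 66.74°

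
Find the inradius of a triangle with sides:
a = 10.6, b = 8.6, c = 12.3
r = Area/s where s is the semi-perimeter.
s = (10.6 + 8.6 + 12.3)/2 = 31.5/2 = 15.75
Area = √(s(s−a)(s−b)(s−c)) = √(15.75·5.15·7.15·3.45) ≈ √2000.84 ≈ 44.7308
r ≈ 44.7308/15.75 ≈ 2.84005

r = 2.84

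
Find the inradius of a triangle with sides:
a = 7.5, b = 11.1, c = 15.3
r = Area/s where s is the semi-perimeter.
s = (7.5 + 11.1 + 15.3)/2 = 33.9/2 = 16.95
Area = √(s(s−a)(s−b)(s−c)) = √(16.95·9.45·5.85·1.65) ≈ √1546.11 ≈ 39.3206
r ≈ 39.3206/16.95 ≈ 2.3198

r = 2.32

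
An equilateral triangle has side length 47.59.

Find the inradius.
r = Area/s with s the semi-perimeter.
Area = (√3/4)·47.59² = (√3/4)·2264.8081 ≈ 0.433013·2264.8081 ≈ 980.691
s = 3·47.59/2 = 71.385
r ≈ 980.691/71.385 ≈ 13.738
(Equivalently r = side/(2√3) = 47.59/3.4641 ≈ 13.738.)

r = 13.74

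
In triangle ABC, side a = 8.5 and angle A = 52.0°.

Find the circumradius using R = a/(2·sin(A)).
R = a/(2·sin(A)) = 8.5/(2·sin(52.0°))
sin(52.0°) ≈ 0.788011
R ≈ 8.5/(2·0.788011) = 8.5/1.57602 ≈ 5.39333

R = 5.393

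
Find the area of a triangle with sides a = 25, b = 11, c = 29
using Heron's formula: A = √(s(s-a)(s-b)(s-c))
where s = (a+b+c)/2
s = (25 + 11 + 29)/2 = 65/2 = 32.5
s − a = 7.5, s − b = 21.5, s − c = 3.5
s(s−a)(s−b)(s−c) = 32.5·7.5·21.5·3.5 = 18342.1875
Area = √18342.1875 ≈ 135.433

s = 32.5, Area = 135.4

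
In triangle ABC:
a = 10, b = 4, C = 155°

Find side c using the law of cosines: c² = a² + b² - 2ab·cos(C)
c² = 10² + 4² − 2·10·4·cos(155°)
cos(155°) ≈ -0.906308
c² ≈ 100 + 16 − 80·(-0.906308) ≈ 116 + 72.5046 ≈ 188.505
c ≈ √188.505 ≈ 13.7297

c = 13.73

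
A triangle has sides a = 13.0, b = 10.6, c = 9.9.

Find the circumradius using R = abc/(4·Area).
First find the area with Heron's formula.
s = (13.0 + 10.6 + 9.9)/2 = 16.75
Area = √(s(s−a)(s−b)(s−c)) = √(16.75·3.75·6.15·6.85) ≈ √2646.13 ≈ 51.4406
abc = 13.0·10.6·9.9 = 1364.22
R = abc/(4·Area) ≈ 1364.22/(4·51.4406) = 1364.22/205.762 ≈ 6.63008

R = 6.63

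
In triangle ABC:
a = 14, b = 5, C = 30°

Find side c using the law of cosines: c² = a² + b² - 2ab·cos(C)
c² = 14² + 5² − 2·14·5·cos(30°)
cos(30°) ≈ 0.866025
c² ≈ 196 + 25 − 140·(0.866025) ≈ 221 − 121.244 ≈ 99.7564
c ≈ √99.7564 ≈ 9.98781

c = 9.988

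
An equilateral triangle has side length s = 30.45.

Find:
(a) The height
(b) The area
(a) The height splits the triangle into two 30-60-90 halves: h = s·√3/2 = 30.45·1.73205/2 ≈ 52.7409/2 ≈ 26.3705
(b) Area = (√3/4)·s² = (√3/4)·30.45² = (√3/4)·927.2025 ≈ 0.433013·927.2025 ≈ 401.49

Height = 26.37, Area = 401.5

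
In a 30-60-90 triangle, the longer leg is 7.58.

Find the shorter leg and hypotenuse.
In a 30-60-90 triangle the sides are in ratio 1 : √3 : 2, so short leg = long leg/√3 and hypotenuse = 2·(short leg).
Short leg = 7.58/√3 ≈ 7.58/1.73205 ≈ 4.37632
Hypotenuse = 2·4.37632 ≈ 8.75263

Short leg = 4.376, Hypotenuse = 8.753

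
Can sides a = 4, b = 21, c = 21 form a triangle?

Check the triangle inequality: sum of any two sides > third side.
a + b vs c: 4 + 21 = 25 > 21  ✓
a + c vs b: 4 + 21 = 25 > 21  ✓
b + c vs a: 21 + 21 = 42 > 4  ✓

Yes, triangle inequality satisfied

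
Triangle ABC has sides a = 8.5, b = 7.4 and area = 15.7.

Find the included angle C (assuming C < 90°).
Area = ½·a·b·sin(C)  ⇒  sin(C) = 2·Area/(a·b) = 2·15.7/(8.5·7.4) = 31.4/62.9 ≈ 0.499205
C = arcsin(0.499205) ≈ 29.9474° (taking the acute solution since C < 90°)

C = 29.95°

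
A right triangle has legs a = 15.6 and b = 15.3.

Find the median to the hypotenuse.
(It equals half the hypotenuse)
Hypotenuse c = √(a² + b²) = √(243.36 + 234.09) = √477.45 ≈ 21.8506
Median to hypotenuse = c/2 ≈ 21.8506/2 ≈ 10.9253

Median = 10.93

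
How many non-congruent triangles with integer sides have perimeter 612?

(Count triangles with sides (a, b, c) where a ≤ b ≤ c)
Let a ≤ b ≤ c with a + b + c = 612. The only binding inequality is a + b > c, i.e. 612 − c > c, so c < 612/2; and c ≥ 612/3 since c is the largest side.
So 204 ≤ c ≤ 305. For each c, b runs from ⌈(612 − c)/2⌉ up to c (then a = 612 − b − c satisfies 1 ≤ a ≤ b automatically), giving c − ⌈(612 − c)/2⌉ + 1 choices.
Summing over c: 1 + 2 + 4 + 5 + … + 151 + 152  (102 terms, c = 204, …, 305) = 7803
Check (closed form: nearest integer to p²/48 for even p, (p+3)²/48 for odd p): 612²/48 = 374544/48 ≈ 7803.00 → 7803

7803 triangles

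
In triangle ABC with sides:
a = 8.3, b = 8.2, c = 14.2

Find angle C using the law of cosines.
c² = a² + b² − 2ab·cos(C)  ⇒  cos(C) = (a² + b² − c²)/(2ab)
cos(C) = (8.3² + 8.2² − 14.2²)/(2·8.3·8.2) = (68.89 + 67.24 − 201.64)/136.12 = -65.51/136.12 ≈ -0.481267
C = arccos(-0.481267) ≈ 118.768°

C = 118.8°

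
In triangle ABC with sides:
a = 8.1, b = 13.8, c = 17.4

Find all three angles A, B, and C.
Law of cosines for each angle (a² = 65.61, b² = 190.44, c² = 302.76):
cos(A) = (b² + c² − a²)/(2bc) = (190.44 + 302.76 − 65.61)/(2·13.8·17.4) = 427.59/480.24 ≈ 0.890367  ⇒  A ≈ 27.0806°
cos(B) = (a² + c² − b²)/(2ac) = (65.61 + 302.76 − 190.44)/(2·8.1·17.4) = 177.93/281.88 ≈ 0.631226  ⇒  B ≈ 50.8594°
cos(C) = (a² + b² − c²)/(2ab) = (65.61 + 190.44 − 302.76)/(2·8.1·13.8) = -46.71/223.56 ≈ -0.208937  ⇒  C ≈ 102.06°
Check: A + B + C ≈ 180°

A = 27.08°, B = 50.86°, C = 102.1°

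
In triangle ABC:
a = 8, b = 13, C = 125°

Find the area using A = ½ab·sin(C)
A = ½·a·b·sin(C) = ½·8·13·sin(125°)
sin(125°) ≈ 0.819152
A ≈ ½·104·0.819152 = 52·0.819152 ≈ 42.5959

Area = 42.6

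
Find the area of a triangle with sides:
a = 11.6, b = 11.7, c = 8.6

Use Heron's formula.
s = (11.6 + 11.7 + 8.6)/2 = 31.9/2 = 15.95
s − a = 4.35, s − b = 4.25, s − c = 7.35
s(s−a)(s−b)(s−c) = 15.95·4.35·4.25·7.35 ≈ 2167.34
Area = √2167.34 ≈ 46.5547

Area = 46.55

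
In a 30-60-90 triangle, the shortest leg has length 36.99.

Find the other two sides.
In a 30-60-90 triangle the sides are in ratio 1 : √3 : 2 (short leg : long leg : hypotenuse).
Long leg = 36.99·√3 ≈ 36.99·1.73205 ≈ 64.0686
Hypotenuse = 2·36.99 = 73.98

Long leg = 36.99√3 = 64.07, Hypotenuse = 73.98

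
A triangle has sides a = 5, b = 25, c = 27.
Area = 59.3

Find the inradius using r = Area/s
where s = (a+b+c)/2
s = (5 + 25 + 27)/2 = 57/2 = 28.5
r = Area/s = 59.3/28.5 ≈ 2.0807

r = 2.081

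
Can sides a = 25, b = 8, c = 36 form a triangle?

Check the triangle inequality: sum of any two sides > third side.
a + b vs c: 25 + 8 = 33 ≤ 36  ✗
a + c vs b: 25 + 36 = 61 > 8  ✓
b + c vs a: 8 + 36 = 44 > 25  ✓

No: 25 + 8 = 33 is not > 36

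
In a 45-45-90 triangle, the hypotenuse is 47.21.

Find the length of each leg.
In a 45-45-90 triangle hypotenuse = leg·√2, so leg = hypotenuse/√2.
Leg = 47.21/√2 ≈ 47.21/1.41421 ≈ 33.3825

Each leg = 33.38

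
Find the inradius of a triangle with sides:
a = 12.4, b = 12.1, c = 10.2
r = Area/s where s is the semi-perimeter.
s = (12.4 + 12.1 + 10.2)/2 = 34.7/2 = 17.35
Area = √(s(s−a)(s−b)(s−c)) = √(17.35·4.95·5.25·7.15) ≈ √3223.81 ≈ 56.7786
r ≈ 56.7786/17.35 ≈ 3.27254

r = 3.273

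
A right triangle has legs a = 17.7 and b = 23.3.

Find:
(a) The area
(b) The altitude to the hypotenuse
(a) The legs are perpendicular, so Area = ½·a·b = ½·17.7·23.3 = ½·412.41 = 206.205
(b) Hypotenuse c = √(a² + b²) = √(313.29 + 542.89) = √856.18 ≈ 29.2606
    Area = ½·c·h_c  ⇒  h_c = 2·Area/c = 412.41/29.2606 ≈ 14.0944

Area = 206.205, h_c = 14.09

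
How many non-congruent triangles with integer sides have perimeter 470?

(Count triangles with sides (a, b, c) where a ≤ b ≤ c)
Let a ≤ b ≤ c with a + b + c = 470. The only binding inequality is a + b > c, i.e. 470 − c > c, so c < 470/2; and c ≥ 470/3 since c is the largest side.
So 157 ≤ c ≤ 234. For each c, b runs from ⌈(470 − c)/2⌉ up to c (then a = 470 − b − c satisfies 1 ≤ a ≤ b automatically), giving c − ⌈(470 − c)/2⌉ + 1 choices.
Summing over c: 1 + 3 + 4 + 6 + … + 115 + 117  (78 terms, c = 157, …, 234) = 4602
Check (closed form: nearest integer to p²/48 for even p, (p+3)²/48 for odd p): 470²/48 = 220900/48 ≈ 4602.08 → 4602

4602 triangles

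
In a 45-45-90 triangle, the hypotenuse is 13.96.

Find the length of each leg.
In a 45-45-90 triangle hypotenuse = leg·√2, so leg = hypotenuse/√2.
Leg = 13.96/√2 ≈ 13.96/1.41421 ≈ 9.87121

Each leg = 9.871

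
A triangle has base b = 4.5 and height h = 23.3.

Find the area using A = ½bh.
A = ½·b·h = ½·4.5·23.3 = ½·104.85 = 52.425

Area = 52.425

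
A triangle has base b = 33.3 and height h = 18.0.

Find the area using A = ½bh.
A = ½·b·h = ½·33.3·18.0 = ½·599.4 = 299.7

Area = 299.7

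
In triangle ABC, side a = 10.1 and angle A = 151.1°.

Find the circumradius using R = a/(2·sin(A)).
R = a/(2·sin(A)) = 10.1/(2·sin(151.1°))
sin(151.1°) ≈ 0.483282
R ≈ 10.1/(2·0.483282) = 10.1/0.966565 ≈ 10.4494

R = 10.45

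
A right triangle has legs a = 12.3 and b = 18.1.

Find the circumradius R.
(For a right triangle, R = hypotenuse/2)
Hypotenuse c = √(a² + b²) = √(151.29 + 327.61) = √478.9 ≈ 21.8838
R = c/2 ≈ 21.8838/2 ≈ 10.9419

R = 10.94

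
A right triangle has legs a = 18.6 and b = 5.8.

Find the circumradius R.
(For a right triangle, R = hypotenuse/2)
Hypotenuse c = √(a² + b²) = √(345.96 + 33.64) = √379.6 ≈ 19.4833
R = c/2 ≈ 19.4833/2 ≈ 9.74166

R = 9.742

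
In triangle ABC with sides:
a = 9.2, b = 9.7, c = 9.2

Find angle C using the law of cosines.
c² = a² + b² − 2ab·cos(C)  ⇒  cos(C) = (a² + b² − c²)/(2ab)
cos(C) = (9.2² + 9.7² − 9.2²)/(2·9.2·9.7) = (84.64 + 94.09 − 84.64)/178.48 = 94.09/178.48 ≈ 0.527174
C = arccos(0.527174) ≈ 58.1853°

C = 58.19°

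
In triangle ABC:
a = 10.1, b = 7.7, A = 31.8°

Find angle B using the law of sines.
a/sin(A) = b/sin(B)  ⇒  sin(B) = b·sin(A)/a = 7.7·sin(31.8°)/10.1
sin(31.8°) ≈ 0.526956
sin(B) ≈ 7.7·0.526956/10.1 ≈ 4.05756/10.1 ≈ 0.401739
B = arcsin(0.401739) ≈ 23.6869°
(Since b ≤ a we need B ≤ A, so the obtuse alternative 180° − 23.6869° ≈ 156.313° is rejected.)

B = 23.69°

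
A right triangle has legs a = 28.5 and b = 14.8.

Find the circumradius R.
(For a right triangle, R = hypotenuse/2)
Hypotenuse c = √(a² + b²) = √(812.25 + 219.04) = √1031.29 ≈ 32.1137
R = c/2 ≈ 32.1137/2 ≈ 16.0569

R = 16.06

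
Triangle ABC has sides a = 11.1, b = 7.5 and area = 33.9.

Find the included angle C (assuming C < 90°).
Area = ½·a·b·sin(C)  ⇒  sin(C) = 2·Area/(a·b) = 2·33.9/(11.1·7.5) = 67.8/83.25 ≈ 0.814414
C = arcsin(0.814414) ≈ 54.5295° (taking the acute solution since C < 90°)

C = 54.53°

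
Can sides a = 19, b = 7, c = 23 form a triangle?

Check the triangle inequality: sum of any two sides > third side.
a + b vs c: 19 + 7 = 26 > 23  ✓
a + c vs b: 19 + 23 = 42 > 7  ✓
b + c vs a: 7 + 23 = 30 > 19  ✓

Yes, triangle inequality satisfied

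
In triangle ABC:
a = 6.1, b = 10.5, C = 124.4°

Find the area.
Two sides and the included angle (SAS): A = ½·a·b·sin(C) = ½·6.1·10.5·sin(124.4°)
sin(124.4°) ≈ 0.825113
A ≈ ½·64.05·0.825113 = 32.025·0.825113 ≈ 26.4243

Area = 26.42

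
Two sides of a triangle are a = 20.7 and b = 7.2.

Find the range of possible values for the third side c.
Triangle inequality: |a − b| < c < a + b
|a − b| = |20.7 − 7.2| = 13.5
a + b = 20.7 + 7.2 = 27.9

13.5 < c < 27.9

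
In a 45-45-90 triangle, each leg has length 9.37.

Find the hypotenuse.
In a 45-45-90 triangle the sides are in ratio 1 : 1 : √2, so hypotenuse = leg·√2.
Hypotenuse = 9.37·√2 ≈ 9.37·1.41421 ≈ 13.2512

Hypotenuse = 9.37√2 = 13.25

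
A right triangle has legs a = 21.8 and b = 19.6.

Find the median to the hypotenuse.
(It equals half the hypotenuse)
Hypotenuse c = √(a² + b²) = √(475.24 + 384.16) = √859.4 ≈ 29.3155
Median to hypotenuse = c/2 ≈ 29.3155/2 ≈ 14.6578

Median = 14.66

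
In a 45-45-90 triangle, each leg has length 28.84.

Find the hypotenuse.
In a 45-45-90 triangle the sides are in ratio 1 : 1 : √2, so hypotenuse = leg·√2.
Hypotenuse = 28.84·√2 ≈ 28.84·1.41421 ≈ 40.7859

Hypotenuse = 28.84√2 = 40.79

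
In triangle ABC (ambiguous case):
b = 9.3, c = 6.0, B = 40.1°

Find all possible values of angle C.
b/sin(B) = c/sin(C)  ⇒  sin(C) = c·sin(B)/b = 6.0·sin(40.1°)/9.3
sin(40.1°) ≈ 0.644124
sin(C) ≈ 6.0·0.644124/9.3 ≈ 3.86474/9.3 ≈ 0.415564
Candidate 1: C₁ = arcsin(0.415564) ≈ 24.5548°  →  A = 180° − 40.1° − 24.5548° ≈ 115.345° > 0, valid
Candidate 2: C₂ = 180° − C₁ ≈ 155.445°  →  A = 180° − 40.1° − 155.445° ≈ -15.5452° ≤ 0, not a valid triangle

C = 24.55° (one solution)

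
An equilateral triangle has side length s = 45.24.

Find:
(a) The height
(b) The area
(a) The height splits the triangle into two 30-60-90 halves: h = s·√3/2 = 45.24·1.73205/2 ≈ 78.358/2 ≈ 39.179
(b) Area = (√3/4)·s² = (√3/4)·45.24² = (√3/4)·2046.6576 ≈ 0.433013·2046.6576 ≈ 886.229

Height = 39.18, Area = 886.2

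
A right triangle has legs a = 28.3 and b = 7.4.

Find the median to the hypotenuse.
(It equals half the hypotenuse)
Hypotenuse c = √(a² + b²) = √(800.89 + 54.76) = √855.65 ≈ 29.2515
Median to hypotenuse = c/2 ≈ 29.2515/2 ≈ 14.6257

Median = 14.63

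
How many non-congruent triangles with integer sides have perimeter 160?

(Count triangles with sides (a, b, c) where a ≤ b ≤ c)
Let a ≤ b ≤ c with a + b + c = 160. The only binding inequality is a + b > c, i.e. 160 − c > c, so c < 160/2; and c ≥ 160/3 since c is the largest side.
So 54 ≤ c ≤ 79. For each c, b runs from ⌈(160 − c)/2⌉ up to c (then a = 160 − b − c satisfies 1 ≤ a ≤ b automatically), giving c − ⌈(160 − c)/2⌉ + 1 choices.
Summing over c: 2 + 3 + 5 + 6 + … + 38 + 39  (26 terms, c = 54, …, 79) = 533
Check (closed form: nearest integer to p²/48 for even p, (p+3)²/48 for odd p): 160²/48 = 25600/48 ≈ 533.33 → 533

533 triangles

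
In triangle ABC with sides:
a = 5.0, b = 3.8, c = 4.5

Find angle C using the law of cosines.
c² = a² + b² − 2ab·cos(C)  ⇒  cos(C) = (a² + b² − c²)/(2ab)
cos(C) = (5.0² + 3.8² − 4.5²)/(2·5.0·3.8) = (25 + 14.44 − 20.25)/38 = 19.19/38 ≈ 0.505
C = arccos(0.505) ≈ 59.6686°

C = 59.67°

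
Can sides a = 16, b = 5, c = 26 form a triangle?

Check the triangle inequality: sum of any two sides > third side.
a + b vs c: 16 + 5 = 21 ≤ 26  ✗
a + c vs b: 16 + 26 = 42 > 5  ✓
b + c vs a: 5 + 26 = 31 > 16  ✓

No: 16 + 5 = 21 is not > 26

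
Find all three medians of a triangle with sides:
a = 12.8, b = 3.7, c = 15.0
Median formula: m_a = ½√(2b² + 2c² − a²) (and cyclically). a² = 163.84, b² = 13.69, c² = 225.
m_a = ½√(2·13.69 + 2·225 − 163.84) = ½√313.54 ≈ ½·17.7071 ≈ 8.85353
m_b = ½√(2·163.84 + 2·225 − 13.69) = ½√763.99 ≈ ½·27.6404 ≈ 13.8202
m_c = ½√(2·163.84 + 2·13.69 − 225) = ½√130.06 ≈ ½·11.4044 ≈ 5.70219

m_a = 8.854, m_b = 13.82, m_c = 5.702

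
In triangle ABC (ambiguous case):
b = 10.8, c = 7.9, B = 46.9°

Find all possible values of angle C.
b/sin(B) = c/sin(C)  ⇒  sin(C) = c·sin(B)/b = 7.9·sin(46.9°)/10.8
sin(46.9°) ≈ 0.730162
sin(C) ≈ 7.9·0.730162/10.8 ≈ 5.76828/10.8 ≈ 0.5341
Candidate 1: C₁ = arcsin(0.5341) ≈ 32.2829°  →  A = 180° − 46.9° − 32.2829° ≈ 100.817° > 0, valid
Candidate 2: C₂ = 180° − C₁ ≈ 147.717°  →  A = 180° − 46.9° − 147.717° ≈ -14.6171° ≤ 0, not a valid triangle

C = 32.28° (one solution)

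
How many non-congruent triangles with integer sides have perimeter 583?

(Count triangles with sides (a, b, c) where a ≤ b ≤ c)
Let a ≤ b ≤ c with a + b + c = 583. The only binding inequality is a + b > c, i.e. 583 − c > c, so c < 583/2; and c ≥ 583/3 since c is the largest side.
So 195 ≤ c ≤ 291. For each c, b runs from ⌈(583 − c)/2⌉ up to c (then a = 583 − b − c satisfies 1 ≤ a ≤ b automatically), giving c − ⌈(583 − c)/2⌉ + 1 choices.
Summing over c: 2 + 3 + 5 + 6 + … + 144 + 146  (97 terms, c = 195, …, 291) = 7154
Check (closed form: nearest integer to p²/48 for even p, (p+3)²/48 for odd p): (583+3)²/48 = 586²/48 = 343396/48 ≈ 7154.08 → 7154

7154 triangles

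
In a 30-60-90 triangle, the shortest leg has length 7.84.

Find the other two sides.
In a 30-60-90 triangle the sides are in ratio 1 : √3 : 2 (short leg : long leg : hypotenuse).
Long leg = 7.84·√3 ≈ 7.84·1.73205 ≈ 13.5793
Hypotenuse = 2·7.84 = 15.68

Long leg = 7.84√3 = 13.58, Hypotenuse = 15.68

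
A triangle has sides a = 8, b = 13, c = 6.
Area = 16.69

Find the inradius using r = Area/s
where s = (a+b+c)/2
s = (8 + 13 + 6)/2 = 27/2 = 13.5
r = Area/s = 16.69/13.5 ≈ 1.2363

r = 1.236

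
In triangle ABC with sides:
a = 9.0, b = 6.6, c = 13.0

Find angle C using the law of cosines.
c² = a² + b² − 2ab·cos(C)  ⇒  cos(C) = (a² + b² − c²)/(2ab)
cos(C) = (9.0² + 6.6² − 13.0²)/(2·9.0·6.6) = (81 + 43.56 − 169)/118.8 = -44.44/118.8 ≈ -0.374074
C = arccos(-0.374074) ≈ 111.967°

C = 112°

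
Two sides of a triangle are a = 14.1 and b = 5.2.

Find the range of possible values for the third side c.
Triangle inequality: |a − b| < c < a + b
|a − b| = |14.1 − 5.2| = 8.9
a + b = 14.1 + 5.2 = 19.3

8.9 < c < 19.3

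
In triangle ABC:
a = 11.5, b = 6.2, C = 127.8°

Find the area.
Two sides and the included angle (SAS): A = ½·a·b·sin(C) = ½·11.5·6.2·sin(127.8°)
sin(127.8°) ≈ 0.790155
A ≈ ½·71.3·0.790155 = 35.65·0.790155 ≈ 28.169

Area = 28.17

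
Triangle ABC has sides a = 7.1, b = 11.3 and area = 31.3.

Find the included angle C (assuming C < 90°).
Area = ½·a·b·sin(C)  ⇒  sin(C) = 2·Area/(a·b) = 2·31.3/(7.1·11.3) = 62.6/80.23 ≈ 0.780257
C = arcsin(0.780257) ≈ 51.2841° (taking the acute solution since C < 90°)

C = 51.28°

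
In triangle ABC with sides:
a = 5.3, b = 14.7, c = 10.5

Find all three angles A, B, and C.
Law of cosines for each angle (a² = 28.09, b² = 216.09, c² = 110.25):
cos(A) = (b² + c² − a²)/(2bc) = (216.09 + 110.25 − 28.09)/(2·14.7·10.5) = 298.25/308.7 ≈ 0.966148  ⇒  A ≈ 14.9507°
cos(B) = (a² + c² − b²)/(2ac) = (28.09 + 110.25 − 216.09)/(2·5.3·10.5) = -77.75/111.3 ≈ -0.698562  ⇒  B ≈ 134.312°
cos(C) = (a² + b² − c²)/(2ab) = (28.09 + 216.09 − 110.25)/(2·5.3·14.7) = 133.93/155.82 ≈ 0.859517  ⇒  C ≈ 30.7376°
Check: A + B + C ≈ 180°

A = 14.95°, B = 134.3°, C = 30.74°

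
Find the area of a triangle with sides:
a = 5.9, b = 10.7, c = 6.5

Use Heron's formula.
s = (5.9 + 10.7 + 6.5)/2 = 23.1/2 = 11.55
s − a = 5.65, s − b = 0.85, s − c = 5.05
s(s−a)(s−b)(s−c) = 11.55·5.65·0.85·5.05 ≈ 280.118
Area = √280.118 ≈ 16.7367

Area = 16.74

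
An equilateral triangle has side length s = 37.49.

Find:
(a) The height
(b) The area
(a) The height splits the triangle into two 30-60-90 halves: h = s·√3/2 = 37.49·1.73205/2 ≈ 64.9346/2 ≈ 32.4673
(b) Area = (√3/4)·s² = (√3/4)·37.49² = (√3/4)·1405.5001 ≈ 0.433013·1405.5001 ≈ 608.599

Height = 32.47, Area = 608.6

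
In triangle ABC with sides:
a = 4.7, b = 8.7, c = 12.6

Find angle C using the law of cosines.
c² = a² + b² − 2ab·cos(C)  ⇒  cos(C) = (a² + b² − c²)/(2ab)
cos(C) = (4.7² + 8.7² − 12.6²)/(2·4.7·8.7) = (22.09 + 75.69 − 158.76)/81.78 = -60.98/81.78 ≈ -0.745659
C = arccos(-0.745659) ≈ 138.216°

C = 138.2°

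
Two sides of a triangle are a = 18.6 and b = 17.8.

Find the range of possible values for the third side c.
Triangle inequality: |a − b| < c < a + b
|a − b| = |18.6 − 17.8| = 0.8
a + b = 18.6 + 17.8 = 36.4

0.8 < c < 36.4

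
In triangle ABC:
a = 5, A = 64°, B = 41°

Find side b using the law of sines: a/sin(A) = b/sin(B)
a/sin(A) = b/sin(B)  ⇒  b = a·sin(B)/sin(A) = 5·sin(41°)/sin(64°)
sin(41°) ≈ 0.656059, sin(64°) ≈ 0.898794
b ≈ 5·0.656059/0.898794 ≈ 3.2803/0.898794 ≈ 3.64966

b = 3.65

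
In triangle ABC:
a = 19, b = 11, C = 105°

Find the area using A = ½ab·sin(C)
A = ½·a·b·sin(C) = ½·19·11·sin(105°)
sin(105°) ≈ 0.965926
A ≈ ½·209·0.965926 = 104.5·0.965926 ≈ 100.939

Area = 100.9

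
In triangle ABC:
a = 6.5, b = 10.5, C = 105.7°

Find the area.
Two sides and the included angle (SAS): A = ½·a·b·sin(C) = ½·6.5·10.5·sin(105.7°)
sin(105.7°) ≈ 0.962692
A ≈ ½·68.25·0.962692 = 34.125·0.962692 ≈ 32.8519

Area = 32.85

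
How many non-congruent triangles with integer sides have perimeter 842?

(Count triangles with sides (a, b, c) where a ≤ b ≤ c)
Let a ≤ b ≤ c with a + b + c = 842. The only binding inequality is a + b > c, i.e. 842 − c > c, so c < 842/2; and c ≥ 842/3 since c is the largest side.
So 281 ≤ c ≤ 420. For each c, b runs from ⌈(842 − c)/2⌉ up to c (then a = 842 − b − c satisfies 1 ≤ a ≤ b automatically), giving c − ⌈(842 − c)/2⌉ + 1 choices.
Summing over c: 1 + 3 + 4 + 6 + … + 208 + 210  (140 terms, c = 281, …, 420) = 14770
Check (closed form: nearest integer to p²/48 for even p, (p+3)²/48 for odd p): 842²/48 = 708964/48 ≈ 14770.08 → 14770

14770 triangles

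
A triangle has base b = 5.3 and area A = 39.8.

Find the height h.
A = ½·b·h  ⇒  h = 2A/b = 2·39.8/5.3 = 79.6/5.3 ≈ 15.0189

h = 15.02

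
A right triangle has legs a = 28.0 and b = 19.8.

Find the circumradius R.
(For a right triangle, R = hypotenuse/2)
Hypotenuse c = √(a² + b²) = √(784 + 392.04) = √1176.04 ≈ 34.2934
R = c/2 ≈ 34.2934/2 ≈ 17.1467

R = 17.15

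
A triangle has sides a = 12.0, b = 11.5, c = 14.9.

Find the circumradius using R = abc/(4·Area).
First find the area with Heron's formula.
s = (12.0 + 11.5 + 14.9)/2 = 19.2
Area = √(s(s−a)(s−b)(s−c)) = √(19.2·7.2·7.7·4.3) ≈ √4577.13 ≈ 67.6545
abc = 12.0·11.5·14.9 = 2056.2
R = abc/(4·Area) ≈ 2056.2/(4·67.6545) = 2056.2/270.618 ≈ 7.59817

R = 7.598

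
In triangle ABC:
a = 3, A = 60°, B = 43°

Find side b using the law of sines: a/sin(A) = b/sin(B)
a/sin(A) = b/sin(B)  ⇒  b = a·sin(B)/sin(A) = 3·sin(43°)/sin(60°)
sin(43°) ≈ 0.681998, sin(60°) ≈ 0.866025
b ≈ 3·0.681998/0.866025 ≈ 2.046/0.866025 ≈ 2.36251

b = 2.363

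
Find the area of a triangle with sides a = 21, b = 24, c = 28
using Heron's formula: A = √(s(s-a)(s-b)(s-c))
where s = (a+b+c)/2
s = (21 + 24 + 28)/2 = 73/2 = 36.5
s − a = 15.5, s − b = 12.5, s − c = 8.5
s(s−a)(s−b)(s−c) = 36.5·15.5·12.5·8.5 = 60110.9375
Area = √60110.9375 ≈ 245.175

s = 36.5, Area = 245.2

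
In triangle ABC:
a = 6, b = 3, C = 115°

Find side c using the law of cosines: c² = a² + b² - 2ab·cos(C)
c² = 6² + 3² − 2·6·3·cos(115°)
cos(115°) ≈ -0.422618
c² ≈ 36 + 9 − 36·(-0.422618) ≈ 45 + 15.2143 ≈ 60.2143
c ≈ √60.2143 ≈ 7.75978

c = 7.76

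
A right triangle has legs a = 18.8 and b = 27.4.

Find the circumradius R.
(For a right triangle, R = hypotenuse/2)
Hypotenuse c = √(a² + b²) = √(353.44 + 750.76) = √1104.2 ≈ 33.2295
R = c/2 ≈ 33.2295/2 ≈ 16.6148

R = 16.61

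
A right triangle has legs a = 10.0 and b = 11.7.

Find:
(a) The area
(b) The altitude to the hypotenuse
(a) The legs are perpendicular, so Area = ½·a·b = ½·10.0·11.7 = ½·117 = 58.5
(b) Hypotenuse c = √(a² + b²) = √(100 + 136.89) = √236.89 ≈ 15.3912
    Area = ½·c·h_c  ⇒  h_c = 2·Area/c = 117/15.3912 ≈ 7.60173

Area = 58.5, h_c = 7.602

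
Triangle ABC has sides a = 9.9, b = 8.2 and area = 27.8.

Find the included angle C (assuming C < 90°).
Area = ½·a·b·sin(C)  ⇒  sin(C) = 2·Area/(a·b) = 2·27.8/(9.9·8.2) = 55.6/81.18 ≈ 0.684898
C = arcsin(0.684898) ≈ 43.2276° (taking the acute solution since C < 90°)

C = 43.23°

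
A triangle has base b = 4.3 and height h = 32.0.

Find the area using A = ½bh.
A = ½·b·h = ½·4.3·32.0 = ½·137.6 = 68.8

Area = 68.8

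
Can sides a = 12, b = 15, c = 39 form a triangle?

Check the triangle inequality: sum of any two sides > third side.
a + b vs c: 12 + 15 = 27 ≤ 39  ✗
a + c vs b: 12 + 39 = 51 > 15  ✓
b + c vs a: 15 + 39 = 54 > 12  ✓

No: 12 + 15 = 27 is not > 39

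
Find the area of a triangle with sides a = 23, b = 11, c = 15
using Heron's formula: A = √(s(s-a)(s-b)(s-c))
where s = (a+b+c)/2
s = (23 + 11 + 15)/2 = 49/2 = 24.5
s − a = 1.5, s − b = 13.5, s − c = 9.5
s(s−a)(s−b)(s−c) = 24.5·1.5·13.5·9.5 = 4713.1875
Area = √4713.1875 ≈ 68.6527

s = 24.5, Area = 68.65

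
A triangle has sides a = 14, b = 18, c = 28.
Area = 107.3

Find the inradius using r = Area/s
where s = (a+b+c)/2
s = (14 + 18 + 28)/2 = 60/2 = 30
r = Area/s = 107.3/30 ≈ 3.57667

r = 3.577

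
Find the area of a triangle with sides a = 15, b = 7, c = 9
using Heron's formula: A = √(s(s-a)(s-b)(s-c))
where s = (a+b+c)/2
s = (15 + 7 + 9)/2 = 31/2 = 15.5
s − a = 0.5, s − b = 8.5, s − c = 6.5
s(s−a)(s−b)(s−c) = 15.5·0.5·8.5·6.5 = 428.1875
Area = √428.1875 ≈ 20.6927

s = 15.5, Area = 20.69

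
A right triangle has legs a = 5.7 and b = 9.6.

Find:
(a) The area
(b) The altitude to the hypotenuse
(a) The legs are perpendicular, so Area = ½·a·b = ½·5.7·9.6 = ½·54.72 = 27.36
(b) Hypotenuse c = √(a² + b²) = √(32.49 + 92.16) = √124.65 ≈ 11.1647
    Area = ½·c·h_c  ⇒  h_c = 2·Area/c = 54.72/11.1647 ≈ 4.90117

Area = 27.36, h_c = 4.901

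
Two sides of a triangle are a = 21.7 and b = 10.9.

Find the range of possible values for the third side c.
Triangle inequality: |a − b| < c < a + b
|a − b| = |21.7 − 10.9| = 10.8
a + b = 21.7 + 10.9 = 32.6

10.8 < c < 32.6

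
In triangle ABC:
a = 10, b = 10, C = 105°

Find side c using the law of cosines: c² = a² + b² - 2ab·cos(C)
c² = 10² + 10² − 2·10·10·cos(105°)
cos(105°) ≈ -0.258819
c² ≈ 100 + 100 − 200·(-0.258819) ≈ 200 + 51.7638 ≈ 251.764
c ≈ √251.764 ≈ 15.8671

c = 15.87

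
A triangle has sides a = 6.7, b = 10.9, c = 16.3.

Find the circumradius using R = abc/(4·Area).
First find the area with Heron's formula.
s = (6.7 + 10.9 + 16.3)/2 = 16.95
Area = √(s(s−a)(s−b)(s−c)) = √(16.95·10.25·6.05·0.65) ≈ √683.223 ≈ 26.1385
abc = 6.7·10.9·16.3 = 1190.389
R = abc/(4·Area) ≈ 1190.389/(4·26.1385) = 1190.389/104.554 ≈ 11.3854

R = 11.39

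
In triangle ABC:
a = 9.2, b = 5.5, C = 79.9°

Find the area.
Two sides and the included angle (SAS): A = ½·a·b·sin(C) = ½·9.2·5.5·sin(79.9°)
sin(79.9°) ≈ 0.984503
A ≈ ½·50.6·0.984503 = 25.3·0.984503 ≈ 24.9079

Area = 24.91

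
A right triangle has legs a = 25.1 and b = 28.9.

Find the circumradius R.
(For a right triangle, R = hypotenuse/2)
Hypotenuse c = √(a² + b²) = √(630.01 + 835.21) = √1465.22 ≈ 38.2782
R = c/2 ≈ 38.2782/2 ≈ 19.1391

R = 19.14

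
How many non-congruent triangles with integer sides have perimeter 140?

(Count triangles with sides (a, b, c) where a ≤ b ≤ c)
Let a ≤ b ≤ c with a + b + c = 140. The only binding inequality is a + b > c, i.e. 140 − c > c, so c < 140/2; and c ≥ 140/3 since c is the largest side.
So 47 ≤ c ≤ 69. For each c, b runs from ⌈(140 − c)/2⌉ up to c (then a = 140 − b − c satisfies 1 ≤ a ≤ b automatically), giving c − ⌈(140 − c)/2⌉ + 1 choices.
Summing over c: 1 + 3 + 4 + 6 + … + 33 + 34  (23 terms, c = 47, …, 69) = 408
Check (closed form: nearest integer to p²/48 for even p, (p+3)²/48 for odd p): 140²/48 = 19600/48 ≈ 408.33 → 408

408 triangles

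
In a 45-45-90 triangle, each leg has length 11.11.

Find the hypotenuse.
In a 45-45-90 triangle the sides are in ratio 1 : 1 : √2, so hypotenuse = leg·√2.
Hypotenuse = 11.11·√2 ≈ 11.11·1.41421 ≈ 15.7119

Hypotenuse = 11.11√2 = 15.71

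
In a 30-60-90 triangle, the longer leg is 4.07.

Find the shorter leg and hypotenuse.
In a 30-60-90 triangle the sides are in ratio 1 : √3 : 2, so short leg = long leg/√3 and hypotenuse = 2·(short leg).
Short leg = 4.07/√3 ≈ 4.07/1.73205 ≈ 2.34982
Hypotenuse = 2·2.34982 ≈ 4.69963

Short leg = 2.35, Hypotenuse = 4.7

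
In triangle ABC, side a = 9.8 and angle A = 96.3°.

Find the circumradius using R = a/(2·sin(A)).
R = a/(2·sin(A)) = 9.8/(2·sin(96.3°))
sin(96.3°) ≈ 0.993961
R ≈ 9.8/(2·0.993961) = 9.8/1.98792 ≈ 4.92977

R = 4.93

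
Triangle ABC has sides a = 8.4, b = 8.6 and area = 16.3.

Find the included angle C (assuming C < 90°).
Area = ½·a·b·sin(C)  ⇒  sin(C) = 2·Area/(a·b) = 2·16.3/(8.4·8.6) = 32.6/72.24 ≈ 0.451274
C = arcsin(0.451274) ≈ 26.8254° (taking the acute solution since C < 90°)

C = 26.83°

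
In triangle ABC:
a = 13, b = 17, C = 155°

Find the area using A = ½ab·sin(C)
A = ½·a·b·sin(C) = ½·13·17·sin(155°)
sin(155°) ≈ 0.422618
A ≈ ½·221·0.422618 = 110.5·0.422618 ≈ 46.6993

Area = 46.7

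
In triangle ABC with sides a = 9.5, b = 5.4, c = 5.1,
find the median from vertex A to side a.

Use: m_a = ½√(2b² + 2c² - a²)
m_a = ½√(2·5.4² + 2·5.1² − 9.5²) = ½√(2·29.16 + 2·26.01 − 90.25) = ½√(58.32 + 52.02 − 90.25) = ½√20.09
√20.09 ≈ 4.48219, so m_a ≈ 2.24109

m_a = 2.241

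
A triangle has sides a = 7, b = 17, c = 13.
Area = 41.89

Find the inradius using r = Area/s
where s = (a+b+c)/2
s = (7 + 17 + 13)/2 = 37/2 = 18.5
r = Area/s = 41.89/18.5 ≈ 2.26432

r = 2.264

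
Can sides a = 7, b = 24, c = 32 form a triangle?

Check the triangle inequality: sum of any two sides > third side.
a + b vs c: 7 + 24 = 31 ≤ 32  ✗
a + c vs b: 7 + 32 = 39 > 24  ✓
b + c vs a: 24 + 32 = 56 > 7  ✓

No: 7 + 24 = 31 is not > 32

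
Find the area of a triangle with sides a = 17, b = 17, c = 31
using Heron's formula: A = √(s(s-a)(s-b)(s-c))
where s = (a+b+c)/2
s = (17 + 17 + 31)/2 = 65/2 = 32.5
s − a = 15.5, s − b = 15.5, s − c = 1.5
s(s−a)(s−b)(s−c) = 32.5·15.5·15.5·1.5 = 11712.1875
Area = √11712.1875 ≈ 108.223

s = 32.5, Area = 108.2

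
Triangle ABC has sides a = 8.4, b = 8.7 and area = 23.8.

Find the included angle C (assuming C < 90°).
Area = ½·a·b·sin(C)  ⇒  sin(C) = 2·Area/(a·b) = 2·23.8/(8.4·8.7) = 47.6/73.08 ≈ 0.651341
C = arcsin(0.651341) ≈ 40.6428° (taking the acute solution since C < 90°)

C = 40.64°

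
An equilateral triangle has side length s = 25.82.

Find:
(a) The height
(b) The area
(a) The height splits the triangle into two 30-60-90 halves: h = s·√3/2 = 25.82·1.73205/2 ≈ 44.7216/2 ≈ 22.3608
(b) Area = (√3/4)·s² = (√3/4)·25.82² = (√3/4)·666.6724 ≈ 0.433013·666.6724 ≈ 288.678

Height = 22.36, Area = 288.7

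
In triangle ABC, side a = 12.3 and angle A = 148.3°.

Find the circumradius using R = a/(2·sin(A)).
R = a/(2·sin(A)) = 12.3/(2·sin(148.3°))
sin(148.3°) ≈ 0.525472
R ≈ 12.3/(2·0.525472) = 12.3/1.05094 ≈ 11.7038

R = 11.7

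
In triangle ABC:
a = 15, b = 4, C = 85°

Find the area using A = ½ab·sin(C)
A = ½·a·b·sin(C) = ½·15·4·sin(85°)
sin(85°) ≈ 0.996195
A ≈ ½·60·0.996195 = 30·0.996195 ≈ 29.8858

Area = 29.89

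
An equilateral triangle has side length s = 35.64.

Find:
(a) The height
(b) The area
(a) The height splits the triangle into two 30-60-90 halves: h = s·√3/2 = 35.64·1.73205/2 ≈ 61.7303/2 ≈ 30.8651
(b) Area = (√3/4)·s² = (√3/4)·35.64² = (√3/4)·1270.2096 ≈ 0.433013·1270.2096 ≈ 550.017

Height = 30.87, Area = 550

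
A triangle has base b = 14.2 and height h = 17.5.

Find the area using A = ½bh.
A = ½·b·h = ½·14.2·17.5 = ½·248.5 = 124.25

Area = 124.25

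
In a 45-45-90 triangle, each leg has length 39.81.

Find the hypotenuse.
In a 45-45-90 triangle the sides are in ratio 1 : 1 : √2, so hypotenuse = leg·√2.
Hypotenuse = 39.81·√2 ≈ 39.81·1.41421 ≈ 56.2998

Hypotenuse = 39.81√2 = 56.3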